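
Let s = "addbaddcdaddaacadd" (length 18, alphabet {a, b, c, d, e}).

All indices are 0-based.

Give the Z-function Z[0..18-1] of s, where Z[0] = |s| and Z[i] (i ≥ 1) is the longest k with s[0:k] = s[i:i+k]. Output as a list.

Z[0]=18
i=1: fresh scan; Z[1]=0
i=2: fresh scan; Z[2]=0
i=3: fresh scan; Z[3]=0
i=4: fresh scan; Z[4]=3 scan→box=[4,7)
i=5: min(r-i=2, Z[1]=0)=0; Z[5]=0
i=6: min(r-i=1, Z[2]=0)=0; Z[6]=0
i=7: fresh scan; Z[7]=0
i=8: fresh scan; Z[8]=0
i=9: fresh scan; Z[9]=3 scan→box=[9,12)
i=10: min(r-i=2, Z[1]=0)=0; Z[10]=0
i=11: min(r-i=1, Z[2]=0)=0; Z[11]=0
i=12: fresh scan; Z[12]=1 scan→box=[12,13)
i=13: fresh scan; Z[13]=1 scan→box=[13,14)
i=14: fresh scan; Z[14]=0
i=15: fresh scan; Z[15]=3 scan→box=[15,18)
i=16: min(r-i=2, Z[1]=0)=0; Z[16]=0
i=17: min(r-i=1, Z[2]=0)=0; Z[17]=0

[18, 0, 0, 0, 3, 0, 0, 0, 0, 3, 0, 0, 1, 1, 0, 3, 0, 0]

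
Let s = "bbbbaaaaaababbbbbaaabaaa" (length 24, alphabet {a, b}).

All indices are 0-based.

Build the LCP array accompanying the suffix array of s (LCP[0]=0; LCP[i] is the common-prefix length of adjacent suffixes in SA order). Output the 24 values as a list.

[0, 1, 2, 3, 5, 4, 3, 5, 2, 4, 1, 3, 2, 0, 4, 4, 2, 1, 5, 2, 6, 3, 7, 4]

rank→(start, suffix):
  0 → (23, 'a')
  1 → (22, 'aa')
  2 → (21, 'aaa')
  3 → (4, 'aaaaaababbbbbaaabaaa')
  4 → (5, 'aaaaababbbbbaaabaaa')
  5 → (6, 'aaaababbbbbaaabaaa')
  6 → (17, 'aaabaaa')
  7 → (7, 'aaababbbbbaaabaaa')
  8 → (18, 'aabaaa')
  9 → (8, 'aababbbbbaaabaaa')
  10 → (19, 'abaaa')
  11 → (9, 'ababbbbbaaabaaa')
  12 → (11, 'abbbbbaaabaaa')
  13 → (20, 'baaa')
  14 → (3, 'baaaaaababbbbbaaabaaa')
  15 → (16, 'baaabaaa')
  16 → (10, 'babbbbbaaabaaa')
  17 → (2, 'bbaaaaaababbbbbaaabaaa')
  18 → (15, 'bbaaabaaa')
  19 → (1, 'bbbaaaaaababbbbbaaabaaa')
  20 → (14, 'bbbaaabaaa')
  21 → (0, 'bbbbaaaaaababbbbbaaabaaa')
  22 → (13, 'bbbbaaabaaa')
  23 → (12, 'bbbbbaaabaaa')

SA = [23, 22, 21, 4, 5, 6, 17, 7, 18, 8, 19, 9, 11, 20, 3, 16, 10, 2, 15, 1, 14, 0, 13, 12]
rank  pair      lcp
   1  s[23:],s[22:]  1  'a'
   2  s[22:],s[21:]  2  'aa'
   3  s[21:],s[4:]  3  'aaa'
   4  s[4:],s[5:]  5  'aaaaa'
   5  s[5:],s[6:]  4  'aaaa'
   6  s[6:],s[17:]  3  'aaa'
   7  s[17:],s[7:]  5  'aaaba'
   8  s[7:],s[18:]  2  'aa'
   9  s[18:],s[8:]  4  'aaba'
  10  s[8:],s[19:]  1  'a'
  11  s[19:],s[9:]  3  'aba'
  12  s[9:],s[11:]  2  'ab'
  13  s[11:],s[20:]  0  ''
  14  s[20:],s[3:]  4  'baaa'
  15  s[3:],s[16:]  4  'baaa'
  16  s[16:],s[10:]  2  'ba'
  17  s[10:],s[2:]  1  'b'
  18  s[2:],s[15:]  5  'bbaaa'
  19  s[15:],s[1:]  2  'bb'
  20  s[1:],s[14:]  6  'bbbaaa'
  21  s[14:],s[0:]  3  'bbb'
  22  s[0:],s[13:]  7  'bbbbaaa'
  23  s[13:],s[12:]  4  'bbbb'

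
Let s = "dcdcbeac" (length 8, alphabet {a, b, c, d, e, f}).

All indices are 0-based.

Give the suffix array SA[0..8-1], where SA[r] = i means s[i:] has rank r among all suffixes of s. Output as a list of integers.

[6, 4, 7, 3, 1, 2, 0, 5]

rank | idx | suffix
   0 |   6 | ac
   1 |   4 | beac
   2 |   7 | c
   3 |   3 | cbeac
   4 |   1 | cdcbeac
   5 |   2 | dcbeac
   6 |   0 | dcdcbeac
   7 |   5 | eac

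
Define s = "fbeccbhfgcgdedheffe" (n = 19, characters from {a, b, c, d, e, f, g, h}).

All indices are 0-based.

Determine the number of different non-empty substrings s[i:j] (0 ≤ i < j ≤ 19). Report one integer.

178

rank | idx | suffix
   0 |   1 | beccbhfgcgdedheffe
   1 |   5 | bhfgcgdedheffe
   2 |   4 | cbhfgcgdedheffe
   3 |   3 | ccbhfgcgdedheffe
   4 |   9 | cgdedheffe
   5 |  11 | dedheffe
   6 |  13 | dheffe
   7 |  18 | e
   8 |   2 | eccbhfgcgdedheffe
   9 |  12 | edheffe
  10 |  15 | effe
  11 |   0 | fbeccbhfgcgdedheffe
  12 |  17 | fe
  13 |  16 | ffe
  14 |   7 | fgcgdedheffe
  15 |   8 | gcgdedheffe
  16 |  10 | gdedheffe
  17 |  14 | heffe
  18 |   6 | hfgcgdedheffe

SA = [1, 5, 4, 3, 9, 11, 13, 18, 2, 12, 15, 0, 17, 16, 7, 8, 10, 14, 6]
rank  pair      lcp
   1  s[1:],s[5:]  1  'b'
   2  s[5:],s[4:]  0  ''
   3  s[4:],s[3:]  1  'c'
   4  s[3:],s[9:]  1  'c'
   5  s[9:],s[11:]  0  ''
   6  s[11:],s[13:]  1  'd'
   7  s[13:],s[18:]  0  ''
   8  s[18:],s[2:]  1  'e'
   9  s[2:],s[12:]  1  'e'
  10  s[12:],s[15:]  1  'e'
  11  s[15:],s[0:]  0  ''
  12  s[0:],s[17:]  1  'f'
  13  s[17:],s[16:]  1  'f'
  14  s[16:],s[7:]  1  'f'
  15  s[7:],s[8:]  0  ''
  16  s[8:],s[10:]  1  'g'
  17  s[10:],s[14:]  0  ''
  18  s[14:],s[6:]  1  'h'

n(n+1)/2 = 19·20/2 = 190
Σ LCP = 0 + 1 + 0 + 1 + 1 + 0 + 1 + 0 + 1 + 1 + 1 + 0 + 1 + 1 + 1 + 0 + 1 + 0 + 1 = 12
distinct = 190 − 12 = 178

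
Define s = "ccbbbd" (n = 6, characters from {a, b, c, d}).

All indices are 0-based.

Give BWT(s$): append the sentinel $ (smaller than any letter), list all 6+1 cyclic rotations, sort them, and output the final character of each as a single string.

dcbbc$b

rank  rotation last
    0  $ccbbbd  d
    1  bbbd$cc  c
    2  bbd$ccb  b
    3  bd$ccbb  b
    4  cbbbd$c  c
    5  ccbbbd$  $
    6  d$ccbbb  b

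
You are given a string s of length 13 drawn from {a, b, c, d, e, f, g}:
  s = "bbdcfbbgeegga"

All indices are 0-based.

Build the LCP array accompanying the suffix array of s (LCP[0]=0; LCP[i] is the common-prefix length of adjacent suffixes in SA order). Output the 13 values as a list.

[0, 0, 2, 1, 1, 0, 0, 0, 1, 0, 0, 1, 1]

rank | idx | suffix
   0 |  12 | a
   1 |   0 | bbdcfbbgeegga
   2 |   5 | bbgeegga
   3 |   1 | bdcfbbgeegga
   4 |   6 | bgeegga
   5 |   3 | cfbbgeegga
   6 |   2 | dcfbbgeegga
   7 |   8 | eegga
   8 |   9 | egga
   9 |   4 | fbbgeegga
  10 |  11 | ga
  11 |   7 | geegga
  12 |  10 | gga

SA = [12, 0, 5, 1, 6, 3, 2, 8, 9, 4, 11, 7, 10]
[i] adj suffixes → lcp
  [1] 12/0 → 0 ('')
  [2] 0/5 → 2 ('bb')
  [3] 5/1 → 1 ('b')
  [4] 1/6 → 1 ('b')
  [5] 6/3 → 0 ('')
  [6] 3/2 → 0 ('')
  [7] 2/8 → 0 ('')
  [8] 8/9 → 1 ('e')
  [9] 9/4 → 0 ('')
  [10] 4/11 → 0 ('')
  [11] 11/7 → 1 ('g')
  [12] 7/10 → 1 ('g')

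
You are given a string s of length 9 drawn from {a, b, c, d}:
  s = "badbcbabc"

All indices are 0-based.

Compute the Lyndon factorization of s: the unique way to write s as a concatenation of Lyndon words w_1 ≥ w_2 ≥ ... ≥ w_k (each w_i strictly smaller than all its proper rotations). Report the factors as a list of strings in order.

["b", "adbcb", "abc"]

emit factor 1: 'b' (i=0, period=1)
emit factor 2: 'adbcb' (i=1, period=5)
emit factor 3: 'abc' (i=6, period=3)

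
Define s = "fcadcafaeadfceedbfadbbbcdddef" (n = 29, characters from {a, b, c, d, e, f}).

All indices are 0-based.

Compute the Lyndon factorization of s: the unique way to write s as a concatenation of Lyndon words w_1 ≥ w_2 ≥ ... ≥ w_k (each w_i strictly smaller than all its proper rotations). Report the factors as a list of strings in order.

emit factor 1: 'f' (i=0, period=1)
emit factor 2: 'c' (i=1, period=1)
emit factor 3: 'adcafaeadfceedbf' (i=2, period=16)
emit factor 4: 'adbbbcdddef' (i=18, period=11)

["f", "c", "adcafaeadfceedbf", "adbbbcdddef"]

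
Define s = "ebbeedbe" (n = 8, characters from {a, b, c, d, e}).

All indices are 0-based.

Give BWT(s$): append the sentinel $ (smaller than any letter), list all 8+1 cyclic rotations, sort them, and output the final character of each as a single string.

rank  rotation   last
    0  $ebbeedbe  e
    1  bbeedbe$e  e
    2  be$ebbeed  d
    3  beedbe$eb  b
    4  dbe$ebbee  e
    5  e$ebbeedb  b
    6  ebbeedbe$  $
    7  edbe$ebbe  e
    8  eedbe$ebb  b

eedbeb$eb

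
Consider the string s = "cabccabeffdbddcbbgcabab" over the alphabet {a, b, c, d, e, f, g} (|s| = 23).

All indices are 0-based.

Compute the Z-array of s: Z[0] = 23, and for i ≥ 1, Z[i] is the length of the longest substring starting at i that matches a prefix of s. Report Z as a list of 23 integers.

[23, 0, 0, 1, 3, 0, 0, 0, 0, 0, 0, 0, 0, 0, 1, 0, 0, 0, 3, 0, 0, 0, 0]

Z[0]=23
i=1: outside box; Z[1]=0
i=2: outside box; Z[2]=0
i=3: outside box; Z[3]=1 grow→box=[3,4)
i=4: outside box; Z[4]=3 grow→box=[4,7)
i=5: min(r-i=2, Z[1]=0)=0; Z[5]=0
i=6: min(r-i=1, Z[2]=0)=0; Z[6]=0
i=7: outside box; Z[7]=0
i=8: outside box; Z[8]=0
i=9: outside box; Z[9]=0
i=10: outside box; Z[10]=0
i=11: outside box; Z[11]=0
i=12: outside box; Z[12]=0
i=13: outside box; Z[13]=0
i=14: outside box; Z[14]=1 grow→box=[14,15)
i=15: outside box; Z[15]=0
i=16: outside box; Z[16]=0
i=17: outside box; Z[17]=0
i=18: outside box; Z[18]=3 grow→box=[18,21)
i=19: min(r-i=2, Z[1]=0)=0; Z[19]=0
i=20: min(r-i=1, Z[2]=0)=0; Z[20]=0
i=21: outside box; Z[21]=0
i=22: outside box; Z[22]=0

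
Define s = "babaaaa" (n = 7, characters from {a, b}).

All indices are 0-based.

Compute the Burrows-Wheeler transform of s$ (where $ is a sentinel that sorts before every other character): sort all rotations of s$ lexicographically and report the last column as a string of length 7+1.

rank  rotation  last
    0  $babaaaa  a
    1  a$babaaa  a
    2  aa$babaa  a
    3  aaa$baba  a
    4  aaaa$bab  b
    5  abaaaa$b  b
    6  baaaa$ba  a
    7  babaaaa$  $

aaaabba$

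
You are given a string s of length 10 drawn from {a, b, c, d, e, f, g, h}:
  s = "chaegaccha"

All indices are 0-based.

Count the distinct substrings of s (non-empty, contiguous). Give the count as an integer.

47

rank | idx | suffix
   0 |   9 | a
   1 |   5 | accha
   2 |   2 | aegaccha
   3 |   6 | ccha
   4 |   7 | cha
   5 |   0 | chaegaccha
   6 |   3 | egaccha
   7 |   4 | gaccha
   8 |   8 | ha
   9 |   1 | haegaccha

SA = [9, 5, 2, 6, 7, 0, 3, 4, 8, 1]
[i] adj suffixes → lcp
  [1] 9/5 → 1 ('a')
  [2] 5/2 → 1 ('a')
  [3] 2/6 → 0 ('')
  [4] 6/7 → 1 ('c')
  [5] 7/0 → 3 ('cha')
  [6] 0/3 → 0 ('')
  [7] 3/4 → 0 ('')
  [8] 4/8 → 0 ('')
  [9] 8/1 → 2 ('ha')

n(n+1)/2 = 10·11/2 = 55
Σ LCP = 0 + 1 + 1 + 0 + 1 + 3 + 0 + 0 + 0 + 2 = 8
distinct = 55 − 8 = 47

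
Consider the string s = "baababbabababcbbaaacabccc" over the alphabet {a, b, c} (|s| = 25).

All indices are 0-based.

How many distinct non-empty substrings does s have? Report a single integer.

276

rank→(start, suffix):
  0 → (16, 'aaacabccc')
  1 → (1, 'aababbabababcbbaaacabccc')
  2 → (17, 'aacabccc')
  3 → (7, 'abababcbbaaacabccc')
  4 → (2, 'ababbabababcbbaaacabccc')
  5 → (9, 'ababcbbaaacabccc')
  6 → (4, 'abbabababcbbaaacabccc')
  7 → (11, 'abcbbaaacabccc')
  8 → (20, 'abccc')
  9 → (18, 'acabccc')
  10 → (15, 'baaacabccc')
  11 → (0, 'baababbabababcbbaaacabccc')
  12 → (6, 'babababcbbaaacabccc')
  13 → (8, 'bababcbbaaacabccc')
  14 → (3, 'babbabababcbbaaacabccc')
  15 → (10, 'babcbbaaacabccc')
  16 → (14, 'bbaaacabccc')
  17 → (5, 'bbabababcbbaaacabccc')
  18 → (12, 'bcbbaaacabccc')
  19 → (21, 'bccc')
  20 → (24, 'c')
  21 → (19, 'cabccc')
  22 → (13, 'cbbaaacabccc')
  23 → (23, 'cc')
  24 → (22, 'ccc')

SA = [16, 1, 17, 7, 2, 9, 4, 11, 20, 18, 15, 0, 6, 8, 3, 10, 14, 5, 12, 21, 24, 19, 13, 23, 22]
i: (SA[i-1],SA[i]) lcp shared
  1: (16,1) 2 'aa'
  2: (1,17) 2 'aa'
  3: (17,7) 1 'a'
  4: (7,2) 4 'abab'
  5: (2,9) 4 'abab'
  6: (9,4) 2 'ab'
  7: (4,11) 2 'ab'
  8: (11,20) 3 'abc'
  9: (20,18) 1 'a'
  10: (18,15) 0 ''
  11: (15,0) 3 'baa'
  12: (0,6) 2 'ba'
  13: (6,8) 5 'babab'
  14: (8,3) 3 'bab'
  15: (3,10) 3 'bab'
  16: (10,14) 1 'b'
  17: (14,5) 3 'bba'
  18: (5,12) 1 'b'
  19: (12,21) 2 'bc'
  20: (21,24) 0 ''
  21: (24,19) 1 'c'
  22: (19,13) 1 'c'
  23: (13,23) 1 'c'
  24: (23,22) 2 'cc'

n(n+1)/2 = 25·26/2 = 325
Σ LCP = 0 + 2 + 2 + 1 + 4 + 4 + 2 + 2 + 3 + 1 + 0 + 3 + 2 + 5 + 3 + 3 + 1 + 3 + 1 + 2 + 0 + 1 + 1 + 1 + 2 = 49
distinct = 325 − 49 = 276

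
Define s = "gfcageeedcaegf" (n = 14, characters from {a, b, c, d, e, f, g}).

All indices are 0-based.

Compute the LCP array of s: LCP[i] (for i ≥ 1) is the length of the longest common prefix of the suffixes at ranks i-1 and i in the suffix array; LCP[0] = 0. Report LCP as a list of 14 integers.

[0, 1, 0, 2, 0, 0, 1, 2, 1, 0, 1, 0, 1, 2]

rank | idx | suffix
   0 |  10 | aegf
   1 |   3 | ageeedcaegf
   2 |   9 | caegf
   3 |   2 | cageeedcaegf
   4 |   8 | dcaegf
   5 |   7 | edcaegf
   6 |   6 | eedcaegf
   7 |   5 | eeedcaegf
   8 |  11 | egf
   9 |  13 | f
  10 |   1 | fcageeedcaegf
  11 |   4 | geeedcaegf
  12 |  12 | gf
  13 |   0 | gfcageeedcaegf

SA = [10, 3, 9, 2, 8, 7, 6, 5, 11, 13, 1, 4, 12, 0]
rank  pair      lcp
   1  s[10:],s[3:]  1  'a'
   2  s[3:],s[9:]  0  ''
   3  s[9:],s[2:]  2  'ca'
   4  s[2:],s[8:]  0  ''
   5  s[8:],s[7:]  0  ''
   6  s[7:],s[6:]  1  'e'
   7  s[6:],s[5:]  2  'ee'
   8  s[5:],s[11:]  1  'e'
   9  s[11:],s[13:]  0  ''
  10  s[13:],s[1:]  1  'f'
  11  s[1:],s[4:]  0  ''
  12  s[4:],s[12:]  1  'g'
  13  s[12:],s[0:]  2  'gf'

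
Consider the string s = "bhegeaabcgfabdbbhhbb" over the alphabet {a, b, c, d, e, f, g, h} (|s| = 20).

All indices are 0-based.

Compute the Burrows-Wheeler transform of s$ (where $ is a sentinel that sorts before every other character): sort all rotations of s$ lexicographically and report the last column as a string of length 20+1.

beafbhdaa$bbbghgechbb

rank  rotation               last
    0  $bhegeaabcgfabdbbhhbb  b
    1  aabcgfabdbbhhbb$bhege  e
    2  abcgfabdbbhhbb$bhegea  a
    3  abdbbhhbb$bhegeaabcgf  f
    4  b$bhegeaabcgfabdbbhhb  b
    5  bb$bhegeaabcgfabdbbhh  h
    6  bbhhbb$bhegeaabcgfabd  d
    7  bcgfabdbbhhbb$bhegeaa  a
    8  bdbbhhbb$bhegeaabcgfa  a
    9  bhegeaabcgfabdbbhhbb$  $
   10  bhhbb$bhegeaabcgfabdb  b
   11  cgfabdbbhhbb$bhegeaab  b
   12  dbbhhbb$bhegeaabcgfab  b
   13  eaabcgfabdbbhhbb$bheg  g
   14  egeaabcgfabdbbhhbb$bh  h
   15  fabdbbhhbb$bhegeaabcg  g
   16  geaabcgfabdbbhhbb$bhe  e
   17  gfabdbbhhbb$bhegeaabc  c
   18  hbb$bhegeaabcgfabdbbh  h
   19  hegeaabcgfabdbbhhbb$b  b
   20  hhbb$bhegeaabcgfabdbb  b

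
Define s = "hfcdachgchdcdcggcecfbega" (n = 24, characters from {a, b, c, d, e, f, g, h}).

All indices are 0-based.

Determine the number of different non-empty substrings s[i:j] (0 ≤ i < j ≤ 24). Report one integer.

280

sorted suffixes:
  #0 SA[0]=23  'a'
  #1 SA[1]=4  'achgchdcdcggcecfbega'
  #2 SA[2]=20  'bega'
  #3 SA[3]=2  'cdachgchdcdcggcecfbega'
  #4 SA[4]=11  'cdcggcecfbega'
  #5 SA[5]=16  'cecfbega'
  #6 SA[6]=18  'cfbega'
  #7 SA[7]=13  'cggcecfbega'
  #8 SA[8]=8  'chdcdcggcecfbega'
  #9 SA[9]=5  'chgchdcdcggcecfbega'
  #10 SA[10]=3  'dachgchdcdcggcecfbega'
  #11 SA[11]=10  'dcdcggcecfbega'
  #12 SA[12]=12  'dcggcecfbega'
  #13 SA[13]=17  'ecfbega'
  #14 SA[14]=21  'ega'
  #15 SA[15]=19  'fbega'
  #16 SA[16]=1  'fcdachgchdcdcggcecfbega'
  #17 SA[17]=22  'ga'
  #18 SA[18]=15  'gcecfbega'
  #19 SA[19]=7  'gchdcdcggcecfbega'
  #20 SA[20]=14  'ggcecfbega'
  #21 SA[21]=9  'hdcdcggcecfbega'
  #22 SA[22]=0  'hfcdachgchdcdcggcecfbega'
  #23 SA[23]=6  'hgchdcdcggcecfbega'

SA = [23, 4, 20, 2, 11, 16, 18, 13, 8, 5, 3, 10, 12, 17, 21, 19, 1, 22, 15, 7, 14, 9, 0, 6]
i: (SA[i-1],SA[i]) lcp shared
  1: (23,4) 1 'a'
  2: (4,20) 0 ''
  3: (20,2) 0 ''
  4: (2,11) 2 'cd'
  5: (11,16) 1 'c'
  6: (16,18) 1 'c'
  7: (18,13) 1 'c'
  8: (13,8) 1 'c'
  9: (8,5) 2 'ch'
  10: (5,3) 0 ''
  11: (3,10) 1 'd'
  12: (10,12) 2 'dc'
  13: (12,17) 0 ''
  14: (17,21) 1 'e'
  15: (21,19) 0 ''
  16: (19,1) 1 'f'
  17: (1,22) 0 ''
  18: (22,15) 1 'g'
  19: (15,7) 2 'gc'
  20: (7,14) 1 'g'
  21: (14,9) 0 ''
  22: (9,0) 1 'h'
  23: (0,6) 1 'h'

n(n+1)/2 = 24·25/2 = 300
Σ LCP = 0 + 1 + 0 + 0 + 2 + 1 + 1 + 1 + 1 + 2 + 0 + 1 + 2 + 0 + 1 + 0 + 1 + 0 + 1 + 2 + 1 + 0 + 1 + 1 = 20
distinct = 300 − 20 = 280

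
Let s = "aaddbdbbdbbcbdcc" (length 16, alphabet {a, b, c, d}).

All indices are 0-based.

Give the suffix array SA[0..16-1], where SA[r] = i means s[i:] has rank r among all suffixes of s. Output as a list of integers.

[0, 1, 9, 6, 10, 7, 4, 12, 15, 11, 14, 8, 5, 3, 13, 2]

rank→(start, suffix):
  0 → (0, 'aaddbdbbdbbcbdcc')
  1 → (1, 'addbdbbdbbcbdcc')
  2 → (9, 'bbcbdcc')
  3 → (6, 'bbdbbcbdcc')
  4 → (10, 'bcbdcc')
  5 → (7, 'bdbbcbdcc')
  6 → (4, 'bdbbdbbcbdcc')
  7 → (12, 'bdcc')
  8 → (15, 'c')
  9 → (11, 'cbdcc')
  10 → (14, 'cc')
  11 → (8, 'dbbcbdcc')
  12 → (5, 'dbbdbbcbdcc')
  13 → (3, 'dbdbbdbbcbdcc')
  14 → (13, 'dcc')
  15 → (2, 'ddbdbbdbbcbdcc')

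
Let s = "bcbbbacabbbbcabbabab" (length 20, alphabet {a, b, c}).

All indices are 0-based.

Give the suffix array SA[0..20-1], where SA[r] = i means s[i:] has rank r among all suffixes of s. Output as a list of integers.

sorted suffixes:
  #0 SA[0]=18  'ab'
  #1 SA[1]=16  'abab'
  #2 SA[2]=13  'abbabab'
  #3 SA[3]=7  'abbbbcabbabab'
  #4 SA[4]=5  'acabbbbcabbabab'
  #5 SA[5]=19  'b'
  #6 SA[6]=17  'bab'
  #7 SA[7]=15  'babab'
  #8 SA[8]=4  'bacabbbbcabbabab'
  #9 SA[9]=14  'bbabab'
  #10 SA[10]=3  'bbacabbbbcabbabab'
  #11 SA[11]=2  'bbbacabbbbcabbabab'
  #12 SA[12]=8  'bbbbcabbabab'
  #13 SA[13]=9  'bbbcabbabab'
  #14 SA[14]=10  'bbcabbabab'
  #15 SA[15]=11  'bcabbabab'
  #16 SA[16]=0  'bcbbbacabbbbcabbabab'
  #17 SA[17]=12  'cabbabab'
  #18 SA[18]=6  'cabbbbcabbabab'
  #19 SA[19]=1  'cbbbacabbbbcabbabab'

[18, 16, 13, 7, 5, 19, 17, 15, 4, 14, 3, 2, 8, 9, 10, 11, 0, 12, 6, 1]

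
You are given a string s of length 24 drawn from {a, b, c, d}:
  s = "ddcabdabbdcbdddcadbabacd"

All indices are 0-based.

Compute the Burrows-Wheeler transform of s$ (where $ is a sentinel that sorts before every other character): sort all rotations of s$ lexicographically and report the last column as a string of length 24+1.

rank  rotation                   last
    0  $ddcabdabbdcbdddcadbabacd  d
    1  abacd$ddcabdabbdcbdddcadb  b
    2  abbdcbdddcadbabacd$ddcabd  d
    3  abdabbdcbdddcadbabacd$ddc  c
    4  acd$ddcabdabbdcbdddcadbab  b
    5  adbabacd$ddcabdabbdcbdddc  c
    6  babacd$ddcabdabbdcbdddcad  d
    7  bacd$ddcabdabbdcbdddcadba  a
    8  bbdcbdddcadbabacd$ddcabda  a
    9  bdabbdcbdddcadbabacd$ddca  a
   10  bdcbdddcadbabacd$ddcabdab  b
   11  bdddcadbabacd$ddcabdabbdc  c
   12  cabdabbdcbdddcadbabacd$dd  d
   13  cadbabacd$ddcabdabbdcbddd  d
   14  cbdddcadbabacd$ddcabdabbd  d
   15  cd$ddcabdabbdcbdddcadbaba  a
   16  d$ddcabdabbdcbdddcadbabac  c
   17  dabbdcbdddcadbabacd$ddcab  b
   18  dbabacd$ddcabdabbdcbdddca  a
   19  dcabdabbdcbdddcadbabacd$d  d
   20  dcadbabacd$ddcabdabbdcbdd  d
   21  dcbdddcadbabacd$ddcabdabb  b
   22  ddcabdabbdcbdddcadbabacd$  $
   23  ddcadbabacd$ddcabdabbdcbd  d
   24  dddcadbabacd$ddcabdabbdcb  b

dbdcbcdaaabcdddacbaddb$db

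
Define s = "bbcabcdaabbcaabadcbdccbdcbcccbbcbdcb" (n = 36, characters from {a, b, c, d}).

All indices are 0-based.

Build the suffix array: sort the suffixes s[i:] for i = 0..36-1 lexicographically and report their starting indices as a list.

rank→(start, suffix):
  0 → (12, 'aabadcbdccbdcbcccbbcbdcb')
  1 → (7, 'aabbcaabadcbdccbdcbcccbbcbdcb')
  2 → (13, 'abadcbdccbdcbcccbbcbdcb')
  3 → (8, 'abbcaabadcbdccbdcbcccbbcbdcb')
  4 → (3, 'abcdaabbcaabadcbdccbdcbcccbbcbdcb')
  5 → (15, 'adcbdccbdcbcccbbcbdcb')
  6 → (35, 'b')
  7 → (14, 'badcbdccbdcbcccbbcbdcb')
  8 → (9, 'bbcaabadcbdccbdcbcccbbcbdcb')
  9 → (0, 'bbcabcdaabbcaabadcbdccbdcbcccbbcbdcb')
  10 → (29, 'bbcbdcb')
  11 → (10, 'bcaabadcbdccbdcbcccbbcbdcb')
  12 → (1, 'bcabcdaabbcaabadcbdccbdcbcccbbcbdcb')
  13 → (30, 'bcbdcb')
  14 → (25, 'bcccbbcbdcb')
  15 → (4, 'bcdaabbcaabadcbdccbdcbcccbbcbdcb')
  16 → (32, 'bdcb')
  17 → (22, 'bdcbcccbbcbdcb')
  18 → (18, 'bdccbdcbcccbbcbdcb')
  19 → (11, 'caabadcbdccbdcbcccbbcbdcb')
  20 → (2, 'cabcdaabbcaabadcbdccbdcbcccbbcbdcb')
  21 → (34, 'cb')
  22 → (28, 'cbbcbdcb')
  23 → (24, 'cbcccbbcbdcb')
  24 → (31, 'cbdcb')
  25 → (21, 'cbdcbcccbbcbdcb')
  26 → (17, 'cbdccbdcbcccbbcbdcb')
  27 → (27, 'ccbbcbdcb')
  28 → (20, 'ccbdcbcccbbcbdcb')
  29 → (26, 'cccbbcbdcb')
  30 → (5, 'cdaabbcaabadcbdccbdcbcccbbcbdcb')
  31 → (6, 'daabbcaabadcbdccbdcbcccbbcbdcb')
  32 → (33, 'dcb')
  33 → (23, 'dcbcccbbcbdcb')
  34 → (16, 'dcbdccbdcbcccbbcbdcb')
  35 → (19, 'dccbdcbcccbbcbdcb')

[12, 7, 13, 8, 3, 15, 35, 14, 9, 0, 29, 10, 1, 30, 25, 4, 32, 22, 18, 11, 2, 34, 28, 24, 31, 21, 17, 27, 20, 26, 5, 6, 33, 23, 16, 19]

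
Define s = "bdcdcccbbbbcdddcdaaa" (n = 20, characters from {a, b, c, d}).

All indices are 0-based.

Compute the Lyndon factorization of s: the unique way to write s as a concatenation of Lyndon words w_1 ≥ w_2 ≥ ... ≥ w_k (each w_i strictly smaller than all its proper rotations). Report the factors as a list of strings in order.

emit factor 1: 'bdcdccc' (i=0, period=7)
emit factor 2: 'bbbbcdddcd' (i=7, period=10)
emit factor 3: 'a' (i=17, period=1)
emit factor 4: 'a' (i=18, period=1)
emit factor 5: 'a' (i=19, period=1)

["bdcdccc", "bbbbcdddcd", "a", "a", "a"]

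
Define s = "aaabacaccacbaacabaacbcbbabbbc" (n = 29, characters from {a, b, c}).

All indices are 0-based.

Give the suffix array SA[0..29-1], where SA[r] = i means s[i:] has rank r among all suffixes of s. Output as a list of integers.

[0, 1, 12, 17, 15, 2, 24, 13, 4, 9, 18, 6, 11, 16, 23, 3, 22, 25, 26, 27, 20, 28, 14, 8, 5, 10, 21, 19, 7]

rank→(start, suffix):
  0 → (0, 'aaabacaccacbaacabaacbcbbabbbc')
  1 → (1, 'aabacaccacbaacabaacbcbbabbbc')
  2 → (12, 'aacabaacbcbbabbbc')
  3 → (17, 'aacbcbbabbbc')
  4 → (15, 'abaacbcbbabbbc')
  5 → (2, 'abacaccacbaacabaacbcbbabbbc')
  6 → (24, 'abbbc')
  7 → (13, 'acabaacbcbbabbbc')
  8 → (4, 'acaccacbaacabaacbcbbabbbc')
  9 → (9, 'acbaacabaacbcbbabbbc')
  10 → (18, 'acbcbbabbbc')
  11 → (6, 'accacbaacabaacbcbbabbbc')
  12 → (11, 'baacabaacbcbbabbbc')
  13 → (16, 'baacbcbbabbbc')
  14 → (23, 'babbbc')
  15 → (3, 'bacaccacbaacabaacbcbbabbbc')
  16 → (22, 'bbabbbc')
  17 → (25, 'bbbc')
  18 → (26, 'bbc')
  19 → (27, 'bc')
  20 → (20, 'bcbbabbbc')
  21 → (28, 'c')
  22 → (14, 'cabaacbcbbabbbc')
  23 → (8, 'cacbaacabaacbcbbabbbc')
  24 → (5, 'caccacbaacabaacbcbbabbbc')
  25 → (10, 'cbaacabaacbcbbabbbc')
  26 → (21, 'cbbabbbc')
  27 → (19, 'cbcbbabbbc')
  28 → (7, 'ccacbaacabaacbcbbabbbc')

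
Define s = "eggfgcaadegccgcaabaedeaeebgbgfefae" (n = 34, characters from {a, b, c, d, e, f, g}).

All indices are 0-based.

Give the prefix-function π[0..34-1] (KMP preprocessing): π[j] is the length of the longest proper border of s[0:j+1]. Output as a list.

π[0] = 0
j=1 s[j]='g': π[1]=0 (border '')
j=2 s[j]='g': π[2]=0 (border '')
j=3 s[j]='f': π[3]=0 (border '')
j=4 s[j]='g': π[4]=0 (border '')
j=5 s[j]='c': π[5]=0 (border '')
j=6 s[j]='a': π[6]=0 (border '')
j=7 s[j]='a': π[7]=0 (border '')
j=8 s[j]='d': π[8]=0 (border '')
j=9 s[j]='e': π[9]=1 (border 'e')
j=10 s[j]='g': π[10]=2 (border 'eg')
j=11 s[j]='c': k: 2→0; π[11]=0 (border '')
j=12 s[j]='c': π[12]=0 (border '')
j=13 s[j]='g': π[13]=0 (border '')
j=14 s[j]='c': π[14]=0 (border '')
j=15 s[j]='a': π[15]=0 (border '')
j=16 s[j]='a': π[16]=0 (border '')
j=17 s[j]='b': π[17]=0 (border '')
j=18 s[j]='a': π[18]=0 (border '')
j=19 s[j]='e': π[19]=1 (border 'e')
j=20 s[j]='d': k: 1→0; π[20]=0 (border '')
j=21 s[j]='e': π[21]=1 (border 'e')
j=22 s[j]='a': k: 1→0; π[22]=0 (border '')
j=23 s[j]='e': π[23]=1 (border 'e')
j=24 s[j]='e': k: 1→0; π[24]=1 (border 'e')
j=25 s[j]='b': k: 1→0; π[25]=0 (border '')
j=26 s[j]='g': π[26]=0 (border '')
j=27 s[j]='b': π[27]=0 (border '')
j=28 s[j]='g': π[28]=0 (border '')
j=29 s[j]='f': π[29]=0 (border '')
j=30 s[j]='e': π[30]=1 (border 'e')
j=31 s[j]='f': k: 1→0; π[31]=0 (border '')
j=32 s[j]='a': π[32]=0 (border '')
j=33 s[j]='e': π[33]=1 (border 'e')

[0, 0, 0, 0, 0, 0, 0, 0, 0, 1, 2, 0, 0, 0, 0, 0, 0, 0, 0, 1, 0, 1, 0, 1, 1, 0, 0, 0, 0, 0, 1, 0, 0, 1]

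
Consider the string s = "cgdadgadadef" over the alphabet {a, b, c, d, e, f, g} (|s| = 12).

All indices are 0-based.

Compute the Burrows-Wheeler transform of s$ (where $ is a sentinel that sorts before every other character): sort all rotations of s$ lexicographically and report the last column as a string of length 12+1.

rank  rotation       last
    0  $cgdadgadadef  f
    1  adadef$cgdadg  g
    2  adef$cgdadgad  d
    3  adgadadef$cgd  d
    4  cgdadgadadef$  $
    5  dadef$cgdadga  a
    6  dadgadadef$cg  g
    7  def$cgdadgada  a
    8  dgadadef$cgda  a
    9  ef$cgdadgadad  d
   10  f$cgdadgadade  e
   11  gadadef$cgdad  d
   12  gdadgadadef$c  c

fgdd$agaadedc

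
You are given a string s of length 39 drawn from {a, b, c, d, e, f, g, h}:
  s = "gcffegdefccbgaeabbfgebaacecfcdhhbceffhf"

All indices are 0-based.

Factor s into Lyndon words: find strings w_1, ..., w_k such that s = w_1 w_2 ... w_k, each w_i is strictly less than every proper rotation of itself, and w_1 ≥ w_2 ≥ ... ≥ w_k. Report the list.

["g", "cffegdef", "c", "c", "bg", "ae", "abbfgeb", "aacecfcdhhbceffhf"]

emit factor 1: 'g' (i=0, period=1)
emit factor 2: 'cffegdef' (i=1, period=8)
emit factor 3: 'c' (i=9, period=1)
emit factor 4: 'c' (i=10, period=1)
emit factor 5: 'bg' (i=11, period=2)
emit factor 6: 'ae' (i=13, period=2)
emit factor 7: 'abbfgeb' (i=15, period=7)
emit factor 8: 'aacecfcdhhbceffhf' (i=22, period=17)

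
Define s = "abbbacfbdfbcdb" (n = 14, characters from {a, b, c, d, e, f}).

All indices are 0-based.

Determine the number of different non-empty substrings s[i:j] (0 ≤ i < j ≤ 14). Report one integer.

94

rank | idx | suffix
   0 |   0 | abbbacfbdfbcdb
   1 |   4 | acfbdfbcdb
   2 |  13 | b
   3 |   3 | bacfbdfbcdb
   4 |   2 | bbacfbdfbcdb
   5 |   1 | bbbacfbdfbcdb
   6 |  10 | bcdb
   7 |   7 | bdfbcdb
   8 |  11 | cdb
   9 |   5 | cfbdfbcdb
  10 |  12 | db
  11 |   8 | dfbcdb
  12 |   9 | fbcdb
  13 |   6 | fbdfbcdb

SA = [0, 4, 13, 3, 2, 1, 10, 7, 11, 5, 12, 8, 9, 6]
i: (SA[i-1],SA[i]) lcp shared
  1: (0,4) 1 'a'
  2: (4,13) 0 ''
  3: (13,3) 1 'b'
  4: (3,2) 1 'b'
  5: (2,1) 2 'bb'
  6: (1,10) 1 'b'
  7: (10,7) 1 'b'
  8: (7,11) 0 ''
  9: (11,5) 1 'c'
  10: (5,12) 0 ''
  11: (12,8) 1 'd'
  12: (8,9) 0 ''
  13: (9,6) 2 'fb'

n(n+1)/2 = 14·15/2 = 105
Σ LCP = 0 + 1 + 0 + 1 + 1 + 2 + 1 + 1 + 0 + 1 + 0 + 1 + 0 + 2 = 11
distinct = 105 − 11 = 94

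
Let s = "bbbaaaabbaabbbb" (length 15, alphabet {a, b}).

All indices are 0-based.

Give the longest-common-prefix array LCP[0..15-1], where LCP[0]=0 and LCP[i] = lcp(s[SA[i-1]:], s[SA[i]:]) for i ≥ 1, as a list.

rank→(start, suffix):
  0 → (3, 'aaaabbaabbbb')
  1 → (4, 'aaabbaabbbb')
  2 → (5, 'aabbaabbbb')
  3 → (9, 'aabbbb')
  4 → (6, 'abbaabbbb')
  5 → (10, 'abbbb')
  6 → (14, 'b')
  7 → (2, 'baaaabbaabbbb')
  8 → (8, 'baabbbb')
  9 → (13, 'bb')
  10 → (1, 'bbaaaabbaabbbb')
  11 → (7, 'bbaabbbb')
  12 → (12, 'bbb')
  13 → (0, 'bbbaaaabbaabbbb')
  14 → (11, 'bbbb')

SA = [3, 4, 5, 9, 6, 10, 14, 2, 8, 13, 1, 7, 12, 0, 11]
[i] adj suffixes → lcp
  [1] 3/4 → 3 ('aaa')
  [2] 4/5 → 2 ('aa')
  [3] 5/9 → 4 ('aabb')
  [4] 9/6 → 1 ('a')
  [5] 6/10 → 3 ('abb')
  [6] 10/14 → 0 ('')
  [7] 14/2 → 1 ('b')
  [8] 2/8 → 3 ('baa')
  [9] 8/13 → 1 ('b')
  [10] 13/1 → 2 ('bb')
  [11] 1/7 → 4 ('bbaa')
  [12] 7/12 → 2 ('bb')
  [13] 12/0 → 3 ('bbb')
  [14] 0/11 → 3 ('bbb')

[0, 3, 2, 4, 1, 3, 0, 1, 3, 1, 2, 4, 2, 3, 3]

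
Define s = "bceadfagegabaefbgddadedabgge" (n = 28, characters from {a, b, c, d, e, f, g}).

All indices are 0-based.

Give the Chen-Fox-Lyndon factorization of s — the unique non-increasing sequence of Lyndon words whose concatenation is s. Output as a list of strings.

["bce", "adfageg", "abaefbgddadedabgge"]

emit factor 1: 'bce' (i=0, period=3)
emit factor 2: 'adfageg' (i=3, period=7)
emit factor 3: 'abaefbgddadedabgge' (i=10, period=18)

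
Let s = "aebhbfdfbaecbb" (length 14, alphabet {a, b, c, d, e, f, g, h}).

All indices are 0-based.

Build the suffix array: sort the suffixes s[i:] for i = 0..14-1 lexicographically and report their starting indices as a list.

[0, 9, 13, 8, 12, 4, 2, 11, 6, 1, 10, 7, 5, 3]

sorted suffixes:
  #0 SA[0]=0  'aebhbfdfbaecbb'
  #1 SA[1]=9  'aecbb'
  #2 SA[2]=13  'b'
  #3 SA[3]=8  'baecbb'
  #4 SA[4]=12  'bb'
  #5 SA[5]=4  'bfdfbaecbb'
  #6 SA[6]=2  'bhbfdfbaecbb'
  #7 SA[7]=11  'cbb'
  #8 SA[8]=6  'dfbaecbb'
  #9 SA[9]=1  'ebhbfdfbaecbb'
  #10 SA[10]=10  'ecbb'
  #11 SA[11]=7  'fbaecbb'
  #12 SA[12]=5  'fdfbaecbb'
  #13 SA[13]=3  'hbfdfbaecbb'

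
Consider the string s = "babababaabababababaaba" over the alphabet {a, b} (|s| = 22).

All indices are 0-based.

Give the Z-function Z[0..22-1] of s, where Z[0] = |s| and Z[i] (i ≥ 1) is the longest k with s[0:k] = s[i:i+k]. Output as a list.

[22, 0, 6, 0, 4, 0, 2, 0, 0, 8, 0, 11, 0, 6, 0, 4, 0, 2, 0, 0, 2, 0]

Z[0]=22
i=1: fresh scan; Z[1]=0
i=2: fresh scan; Z[2]=6 grow→box=[2,8)
i=3: min(r-i=5, Z[1]=0)=0; Z[3]=0
i=4: min(r-i=4, Z[2]=6)=4; Z[4]=4
i=5: min(r-i=3, Z[3]=0)=0; Z[5]=0
i=6: min(r-i=2, Z[4]=4)=2; Z[6]=2
i=7: min(r-i=1, Z[5]=0)=0; Z[7]=0
i=8: fresh scan; Z[8]=0
i=9: fresh scan; Z[9]=8 grow→box=[9,17)
i=10: min(r-i=7, Z[1]=0)=0; Z[10]=0
i=11: min(r-i=6, Z[2]=6)=6; Z[11]=11 grow→box=[11,22)
i=12: min(r-i=10, Z[1]=0)=0; Z[12]=0
i=13: min(r-i=9, Z[2]=6)=6; Z[13]=6
i=14: min(r-i=8, Z[3]=0)=0; Z[14]=0
i=15: min(r-i=7, Z[4]=4)=4; Z[15]=4
i=16: min(r-i=6, Z[5]=0)=0; Z[16]=0
i=17: min(r-i=5, Z[6]=2)=2; Z[17]=2
i=18: min(r-i=4, Z[7]=0)=0; Z[18]=0
i=19: min(r-i=3, Z[8]=0)=0; Z[19]=0
i=20: min(r-i=2, Z[9]=8)=2; Z[20]=2
i=21: min(r-i=1, Z[10]=0)=0; Z[21]=0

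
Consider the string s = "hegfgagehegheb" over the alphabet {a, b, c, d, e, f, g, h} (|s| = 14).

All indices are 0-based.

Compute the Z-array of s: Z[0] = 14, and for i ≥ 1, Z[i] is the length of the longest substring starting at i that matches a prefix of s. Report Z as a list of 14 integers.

[14, 0, 0, 0, 0, 0, 0, 0, 3, 0, 0, 2, 0, 0]

Z[0]=14
i=1: fresh scan; Z[1]=0
i=2: fresh scan; Z[2]=0
i=3: fresh scan; Z[3]=0
i=4: fresh scan; Z[4]=0
i=5: fresh scan; Z[5]=0
i=6: fresh scan; Z[6]=0
i=7: fresh scan; Z[7]=0
i=8: fresh scan; Z[8]=3 extend→box=[8,11)
i=9: min(r-i=2, Z[1]=0)=0; Z[9]=0
i=10: min(r-i=1, Z[2]=0)=0; Z[10]=0
i=11: fresh scan; Z[11]=2 extend→box=[11,13)
i=12: min(r-i=1, Z[1]=0)=0; Z[12]=0
i=13: fresh scan; Z[13]=0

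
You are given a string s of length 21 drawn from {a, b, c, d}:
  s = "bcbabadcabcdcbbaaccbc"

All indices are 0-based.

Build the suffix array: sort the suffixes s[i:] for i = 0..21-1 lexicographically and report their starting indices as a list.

rank→(start, suffix):
  0 → (15, 'aaccbc')
  1 → (3, 'abadcabcdcbbaaccbc')
  2 → (8, 'abcdcbbaaccbc')
  3 → (16, 'accbc')
  4 → (5, 'adcabcdcbbaaccbc')
  5 → (14, 'baaccbc')
  6 → (2, 'babadcabcdcbbaaccbc')
  7 → (4, 'badcabcdcbbaaccbc')
  8 → (13, 'bbaaccbc')
  9 → (19, 'bc')
  10 → (0, 'bcbabadcabcdcbbaaccbc')
  11 → (9, 'bcdcbbaaccbc')
  12 → (20, 'c')
  13 → (7, 'cabcdcbbaaccbc')
  14 → (1, 'cbabadcabcdcbbaaccbc')
  15 → (12, 'cbbaaccbc')
  16 → (18, 'cbc')
  17 → (17, 'ccbc')
  18 → (10, 'cdcbbaaccbc')
  19 → (6, 'dcabcdcbbaaccbc')
  20 → (11, 'dcbbaaccbc')

[15, 3, 8, 16, 5, 14, 2, 4, 13, 19, 0, 9, 20, 7, 1, 12, 18, 17, 10, 6, 11]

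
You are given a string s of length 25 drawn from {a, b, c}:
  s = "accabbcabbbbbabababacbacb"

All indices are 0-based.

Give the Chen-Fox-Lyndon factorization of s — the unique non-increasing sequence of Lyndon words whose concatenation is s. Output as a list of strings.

emit factor 1: 'acc' (i=0, period=3)
emit factor 2: 'abbc' (i=3, period=4)
emit factor 3: 'abbbbb' (i=7, period=6)
emit factor 4: 'abababacbacb' (i=13, period=12)

["acc", "abbc", "abbbbb", "abababacbacb"]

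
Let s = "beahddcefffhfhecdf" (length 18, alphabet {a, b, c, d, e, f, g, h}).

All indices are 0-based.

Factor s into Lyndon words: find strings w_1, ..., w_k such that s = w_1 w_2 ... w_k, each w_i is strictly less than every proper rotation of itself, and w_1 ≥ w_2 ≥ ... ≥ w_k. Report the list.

["be", "ahddcefffhfhecdf"]

emit factor 1: 'be' (i=0, period=2)
emit factor 2: 'ahddcefffhfhecdf' (i=2, period=16)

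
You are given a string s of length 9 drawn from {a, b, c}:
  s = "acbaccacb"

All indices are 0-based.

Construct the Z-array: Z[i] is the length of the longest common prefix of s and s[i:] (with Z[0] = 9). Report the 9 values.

Z[0]=9
i=1: i≥r, start 0; Z[1]=0
i=2: i≥r, start 0; Z[2]=0
i=3: i≥r, start 0; Z[3]=2 extend→box=[3,5)
i=4: min(r-i=1, Z[1]=0)=0; Z[4]=0
i=5: i≥r, start 0; Z[5]=0
i=6: i≥r, start 0; Z[6]=3 extend→box=[6,9)
i=7: min(r-i=2, Z[1]=0)=0; Z[7]=0
i=8: min(r-i=1, Z[2]=0)=0; Z[8]=0

[9, 0, 0, 2, 0, 0, 3, 0, 0]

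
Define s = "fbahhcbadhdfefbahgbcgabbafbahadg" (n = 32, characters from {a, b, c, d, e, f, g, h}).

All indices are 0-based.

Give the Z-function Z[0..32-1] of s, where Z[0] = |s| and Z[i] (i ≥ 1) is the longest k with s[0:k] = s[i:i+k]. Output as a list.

[32, 0, 0, 0, 0, 0, 0, 0, 0, 0, 0, 1, 0, 4, 0, 0, 0, 0, 0, 0, 0, 0, 0, 0, 0, 4, 0, 0, 0, 0, 0, 0]

Z[0]=32
i=1: fresh scan; Z[1]=0
i=2: fresh scan; Z[2]=0
i=3: fresh scan; Z[3]=0
i=4: fresh scan; Z[4]=0
i=5: fresh scan; Z[5]=0
i=6: fresh scan; Z[6]=0
i=7: fresh scan; Z[7]=0
i=8: fresh scan; Z[8]=0
i=9: fresh scan; Z[9]=0
i=10: fresh scan; Z[10]=0
i=11: fresh scan; Z[11]=1 grow→box=[11,12)
i=12: fresh scan; Z[12]=0
i=13: fresh scan; Z[13]=4 grow→box=[13,17)
i=14: min(r-i=3, Z[1]=0)=0; Z[14]=0
i=15: min(r-i=2, Z[2]=0)=0; Z[15]=0
i=16: min(r-i=1, Z[3]=0)=0; Z[16]=0
i=17: fresh scan; Z[17]=0
i=18: fresh scan; Z[18]=0
i=19: fresh scan; Z[19]=0
i=20: fresh scan; Z[20]=0
i=21: fresh scan; Z[21]=0
i=22: fresh scan; Z[22]=0
i=23: fresh scan; Z[23]=0
i=24: fresh scan; Z[24]=0
i=25: fresh scan; Z[25]=4 grow→box=[25,29)
i=26: min(r-i=3, Z[1]=0)=0; Z[26]=0
i=27: min(r-i=2, Z[2]=0)=0; Z[27]=0
i=28: min(r-i=1, Z[3]=0)=0; Z[28]=0
i=29: fresh scan; Z[29]=0
i=30: fresh scan; Z[30]=0
i=31: fresh scan; Z[31]=0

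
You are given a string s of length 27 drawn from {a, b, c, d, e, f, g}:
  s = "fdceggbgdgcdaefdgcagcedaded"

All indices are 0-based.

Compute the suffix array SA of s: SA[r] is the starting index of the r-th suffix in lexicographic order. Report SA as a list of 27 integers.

[23, 12, 18, 6, 17, 10, 20, 2, 26, 22, 11, 1, 24, 15, 8, 25, 21, 13, 3, 0, 14, 5, 16, 9, 19, 7, 4]

sorted suffixes:
  #0 SA[0]=23  'aded'
  #1 SA[1]=12  'aefdgcagcedaded'
  #2 SA[2]=18  'agcedaded'
  #3 SA[3]=6  'bgdgcdaefdgcagcedaded'
  #4 SA[4]=17  'cagcedaded'
  #5 SA[5]=10  'cdaefdgcagcedaded'
  #6 SA[6]=20  'cedaded'
  #7 SA[7]=2  'ceggbgdgcdaefdgcagcedaded'
  #8 SA[8]=26  'd'
  #9 SA[9]=22  'daded'
  #10 SA[10]=11  'daefdgcagcedaded'
  #11 SA[11]=1  'dceggbgdgcdaefdgcagcedaded'
  #12 SA[12]=24  'ded'
  #13 SA[13]=15  'dgcagcedaded'
  #14 SA[14]=8  'dgcdaefdgcagcedaded'
  #15 SA[15]=25  'ed'
  #16 SA[16]=21  'edaded'
  #17 SA[17]=13  'efdgcagcedaded'
  #18 SA[18]=3  'eggbgdgcdaefdgcagcedaded'
  #19 SA[19]=0  'fdceggbgdgcdaefdgcagcedaded'
  #20 SA[20]=14  'fdgcagcedaded'
  #21 SA[21]=5  'gbgdgcdaefdgcagcedaded'
  #22 SA[22]=16  'gcagcedaded'
  #23 SA[23]=9  'gcdaefdgcagcedaded'
  #24 SA[24]=19  'gcedaded'
  #25 SA[25]=7  'gdgcdaefdgcagcedaded'
  #26 SA[26]=4  'ggbgdgcdaefdgcagcedaded'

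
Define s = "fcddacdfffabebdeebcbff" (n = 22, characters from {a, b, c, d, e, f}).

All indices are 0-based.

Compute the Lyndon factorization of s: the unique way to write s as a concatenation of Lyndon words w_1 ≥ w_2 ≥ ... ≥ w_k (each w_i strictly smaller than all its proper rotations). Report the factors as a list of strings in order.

["f", "cdd", "acdfff", "abebdeebcbff"]

emit factor 1: 'f' (i=0, period=1)
emit factor 2: 'cdd' (i=1, period=3)
emit factor 3: 'acdfff' (i=4, period=6)
emit factor 4: 'abebdeebcbff' (i=10, period=12)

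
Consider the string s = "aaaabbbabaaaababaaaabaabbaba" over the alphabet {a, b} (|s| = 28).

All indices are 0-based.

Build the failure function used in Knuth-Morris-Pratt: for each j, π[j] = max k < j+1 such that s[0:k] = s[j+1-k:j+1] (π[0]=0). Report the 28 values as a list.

π[0] = 0
j=1 s[j]='a': π[1]=1 (border 'a')
j=2 s[j]='a': π[2]=2 (border 'aa')
j=3 s[j]='a': π[3]=3 (border 'aaa')
j=4 s[j]='b': k: 3→2→1→0; π[4]=0 (border '')
j=5 s[j]='b': π[5]=0 (border '')
j=6 s[j]='b': π[6]=0 (border '')
j=7 s[j]='a': π[7]=1 (border 'a')
j=8 s[j]='b': k: 1→0; π[8]=0 (border '')
j=9 s[j]='a': π[9]=1 (border 'a')
j=10 s[j]='a': π[10]=2 (border 'aa')
j=11 s[j]='a': π[11]=3 (border 'aaa')
j=12 s[j]='a': π[12]=4 (border 'aaaa')
j=13 s[j]='b': π[13]=5 (border 'aaaab')
j=14 s[j]='a': k: 5→0; π[14]=1 (border 'a')
j=15 s[j]='b': k: 1→0; π[15]=0 (border '')
j=16 s[j]='a': π[16]=1 (border 'a')
j=17 s[j]='a': π[17]=2 (border 'aa')
j=18 s[j]='a': π[18]=3 (border 'aaa')
j=19 s[j]='a': π[19]=4 (border 'aaaa')
j=20 s[j]='b': π[20]=5 (border 'aaaab')
j=21 s[j]='a': k: 5→0; π[21]=1 (border 'a')
j=22 s[j]='a': π[22]=2 (border 'aa')
j=23 s[j]='b': k: 2→1→0; π[23]=0 (border '')
j=24 s[j]='b': π[24]=0 (border '')
j=25 s[j]='a': π[25]=1 (border 'a')
j=26 s[j]='b': k: 1→0; π[26]=0 (border '')
j=27 s[j]='a': π[27]=1 (border 'a')

[0, 1, 2, 3, 0, 0, 0, 1, 0, 1, 2, 3, 4, 5, 1, 0, 1, 2, 3, 4, 5, 1, 2, 0, 0, 1, 0, 1]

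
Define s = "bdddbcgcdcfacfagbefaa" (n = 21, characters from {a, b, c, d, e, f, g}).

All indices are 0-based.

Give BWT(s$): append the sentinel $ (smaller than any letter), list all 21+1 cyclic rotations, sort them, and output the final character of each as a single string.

rank  rotation                last
    0  $bdddbcgcdcfacfagbefaa  a
    1  a$bdddbcgcdcfacfagbefa  a
    2  aa$bdddbcgcdcfacfagbef  f
    3  acfagbefaa$bdddbcgcdcf  f
    4  agbefaa$bdddbcgcdcfacf  f
    5  bcgcdcfacfagbefaa$bddd  d
    6  bdddbcgcdcfacfagbefaa$  $
    7  befaa$bdddbcgcdcfacfag  g
    8  cdcfacfagbefaa$bdddbcg  g
    9  cfacfagbefaa$bdddbcgcd  d
   10  cfagbefaa$bdddbcgcdcfa  a
   11  cgcdcfacfagbefaa$bdddb  b
   12  dbcgcdcfacfagbefaa$bdd  d
   13  dcfacfagbefaa$bdddbcgc  c
   14  ddbcgcdcfacfagbefaa$bd  d
   15  dddbcgcdcfacfagbefaa$b  b
   16  efaa$bdddbcgcdcfacfagb  b
   17  faa$bdddbcgcdcfacfagbe  e
   18  facfagbefaa$bdddbcgcdc  c
   19  fagbefaa$bdddbcgcdcfac  c
   20  gbefaa$bdddbcgcdcfacfa  a
   21  gcdcfacfagbefaa$bdddbc  c

aafffd$ggdabdcdbbeccac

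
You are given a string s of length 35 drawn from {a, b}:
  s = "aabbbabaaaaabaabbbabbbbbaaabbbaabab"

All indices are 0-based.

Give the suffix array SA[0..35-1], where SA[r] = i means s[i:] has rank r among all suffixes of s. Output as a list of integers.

rank→(start, suffix):
  0 → (7, 'aaaaabaabbbabbbbbaaabbbaabab')
  1 → (8, 'aaaabaabbbabbbbbaaabbbaabab')
  2 → (9, 'aaabaabbbabbbbbaaabbbaabab')
  3 → (24, 'aaabbbaabab')
  4 → (10, 'aabaabbbabbbbbaaabbbaabab')
  5 → (30, 'aabab')
  6 → (25, 'aabbbaabab')
  7 → (0, 'aabbbabaaaaabaabbbabbbbbaaabbbaabab')
  8 → (13, 'aabbbabbbbbaaabbbaabab')
  9 → (33, 'ab')
  10 → (5, 'abaaaaabaabbbabbbbbaaabbbaabab')
  11 → (11, 'abaabbbabbbbbaaabbbaabab')
  12 → (31, 'abab')
  13 → (26, 'abbbaabab')
  14 → (1, 'abbbabaaaaabaabbbabbbbbaaabbbaabab')
  15 → (14, 'abbbabbbbbaaabbbaabab')
  16 → (18, 'abbbbbaaabbbaabab')
  17 → (34, 'b')
  18 → (6, 'baaaaabaabbbabbbbbaaabbbaabab')
  19 → (23, 'baaabbbaabab')
  20 → (29, 'baabab')
  21 → (12, 'baabbbabbbbbaaabbbaabab')
  22 → (32, 'bab')
  23 → (4, 'babaaaaabaabbbabbbbbaaabbbaabab')
  24 → (17, 'babbbbbaaabbbaabab')
  25 → (22, 'bbaaabbbaabab')
  26 → (28, 'bbaabab')
  27 → (3, 'bbabaaaaabaabbbabbbbbaaabbbaabab')
  28 → (16, 'bbabbbbbaaabbbaabab')
  29 → (21, 'bbbaaabbbaabab')
  30 → (27, 'bbbaabab')
  31 → (2, 'bbbabaaaaabaabbbabbbbbaaabbbaabab')
  32 → (15, 'bbbabbbbbaaabbbaabab')
  33 → (20, 'bbbbaaabbbaabab')
  34 → (19, 'bbbbbaaabbbaabab')

[7, 8, 9, 24, 10, 30, 25, 0, 13, 33, 5, 11, 31, 26, 1, 14, 18, 34, 6, 23, 29, 12, 32, 4, 17, 22, 28, 3, 16, 21, 27, 2, 15, 20, 19]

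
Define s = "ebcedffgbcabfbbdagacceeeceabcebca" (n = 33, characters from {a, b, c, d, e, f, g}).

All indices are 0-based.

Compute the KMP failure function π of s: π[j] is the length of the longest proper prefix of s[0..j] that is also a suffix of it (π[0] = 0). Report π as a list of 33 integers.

π[0] = 0
j=1 s[j]='b': π[1]=0 (border '')
j=2 s[j]='c': π[2]=0 (border '')
j=3 s[j]='e': π[3]=1 (border 'e')
j=4 s[j]='d': k: 1→0; π[4]=0 (border '')
j=5 s[j]='f': π[5]=0 (border '')
j=6 s[j]='f': π[6]=0 (border '')
j=7 s[j]='g': π[7]=0 (border '')
j=8 s[j]='b': π[8]=0 (border '')
j=9 s[j]='c': π[9]=0 (border '')
j=10 s[j]='a': π[10]=0 (border '')
j=11 s[j]='b': π[11]=0 (border '')
j=12 s[j]='f': π[12]=0 (border '')
j=13 s[j]='b': π[13]=0 (border '')
j=14 s[j]='b': π[14]=0 (border '')
j=15 s[j]='d': π[15]=0 (border '')
j=16 s[j]='a': π[16]=0 (border '')
j=17 s[j]='g': π[17]=0 (border '')
j=18 s[j]='a': π[18]=0 (border '')
j=19 s[j]='c': π[19]=0 (border '')
j=20 s[j]='c': π[20]=0 (border '')
j=21 s[j]='e': π[21]=1 (border 'e')
j=22 s[j]='e': k: 1→0; π[22]=1 (border 'e')
j=23 s[j]='e': k: 1→0; π[23]=1 (border 'e')
j=24 s[j]='c': k: 1→0; π[24]=0 (border '')
j=25 s[j]='e': π[25]=1 (border 'e')
j=26 s[j]='a': k: 1→0; π[26]=0 (border '')
j=27 s[j]='b': π[27]=0 (border '')
j=28 s[j]='c': π[28]=0 (border '')
j=29 s[j]='e': π[29]=1 (border 'e')
j=30 s[j]='b': π[30]=2 (border 'eb')
j=31 s[j]='c': π[31]=3 (border 'ebc')
j=32 s[j]='a': k: 3→0; π[32]=0 (border '')

[0, 0, 0, 1, 0, 0, 0, 0, 0, 0, 0, 0, 0, 0, 0, 0, 0, 0, 0, 0, 0, 1, 1, 1, 0, 1, 0, 0, 0, 1, 2, 3, 0]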